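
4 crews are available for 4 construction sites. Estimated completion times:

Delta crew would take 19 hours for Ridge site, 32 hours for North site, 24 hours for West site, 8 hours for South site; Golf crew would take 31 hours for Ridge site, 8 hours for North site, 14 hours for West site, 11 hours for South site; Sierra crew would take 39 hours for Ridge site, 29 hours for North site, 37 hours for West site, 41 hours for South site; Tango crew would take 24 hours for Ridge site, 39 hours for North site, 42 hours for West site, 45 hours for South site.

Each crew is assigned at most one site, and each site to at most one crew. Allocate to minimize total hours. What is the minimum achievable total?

Optimal: Delta crew→South site (8 hours), Golf crew→West site (14 hours), Sierra crew→North site (29 hours), Tango crew→Ridge site (24 hours) — total 8+14+29+24 = 75 hours.
Row-greedy (each crew in turn takes its cheapest remaining site) gives 77 hours, worse by 2.
Next-best assignment: Delta crew→South site, Golf crew→North site, Sierra crew→West site, Tango crew→Ridge site = 77 hours.
No other one-to-one assignment undercuts 75 hours.

Minimum total: 75 hours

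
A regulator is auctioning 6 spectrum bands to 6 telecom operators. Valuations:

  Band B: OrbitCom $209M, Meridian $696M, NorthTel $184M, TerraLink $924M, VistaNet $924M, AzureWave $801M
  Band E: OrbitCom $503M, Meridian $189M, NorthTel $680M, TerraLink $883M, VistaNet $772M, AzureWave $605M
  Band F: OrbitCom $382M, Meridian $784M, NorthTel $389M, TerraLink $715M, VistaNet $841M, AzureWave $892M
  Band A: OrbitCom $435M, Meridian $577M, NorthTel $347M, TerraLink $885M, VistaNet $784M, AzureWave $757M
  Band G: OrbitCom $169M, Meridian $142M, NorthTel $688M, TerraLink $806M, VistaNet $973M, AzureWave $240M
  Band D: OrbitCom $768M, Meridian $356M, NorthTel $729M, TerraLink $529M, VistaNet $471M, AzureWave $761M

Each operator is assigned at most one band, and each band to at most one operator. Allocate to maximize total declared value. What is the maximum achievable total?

Maximum total: $4894M

Optimal: OrbitCom→Band D ($768M), Meridian→Band B ($696M), NorthTel→Band E ($680M), TerraLink→Band A ($885M), VistaNet→Band G ($973M), AzureWave→Band F ($892M) — total 768+696+680+885+973+892 = $4894M.
Every other assignment is strictly worse.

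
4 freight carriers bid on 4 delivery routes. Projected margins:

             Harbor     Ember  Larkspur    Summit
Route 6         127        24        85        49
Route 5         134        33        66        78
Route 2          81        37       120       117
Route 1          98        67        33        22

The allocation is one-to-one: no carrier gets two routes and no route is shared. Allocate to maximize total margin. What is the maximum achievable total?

Maximum total: $403k

Optimal: Harbor→Route 5 ($134k), Ember→Route 1 ($67k), Larkspur→Route 6 ($85k), Summit→Route 2 ($117k) — total 134+67+85+117 = $403k.
Column-greedy (each route in turn goes to its best remaining carrier) gives $392k, worse by 11.
Swapping Harbor↔Larkspur (Harbor→Route 6 $127k, Larkspur→Route 5 $66k) loses 26.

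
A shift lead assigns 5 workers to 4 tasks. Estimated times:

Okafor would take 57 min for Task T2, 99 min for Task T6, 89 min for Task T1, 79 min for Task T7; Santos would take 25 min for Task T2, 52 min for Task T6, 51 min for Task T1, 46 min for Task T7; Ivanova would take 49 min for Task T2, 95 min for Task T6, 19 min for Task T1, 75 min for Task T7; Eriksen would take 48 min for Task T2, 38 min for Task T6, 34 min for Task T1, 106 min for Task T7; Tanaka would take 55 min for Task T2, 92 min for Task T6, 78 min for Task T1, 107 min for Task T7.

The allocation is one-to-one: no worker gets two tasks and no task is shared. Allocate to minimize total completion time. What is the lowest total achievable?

Optimal: Tanaka→Task T2 (55 min), Eriksen→Task T6 (38 min), Ivanova→Task T1 (19 min), Santos→Task T7 (46 min) — total 55+38+19+46 = 158 min.
Column-greedy (each task in turn goes to its cheapest remaining worker) gives 161 min, worse by 3.
Swapping Ivanova↔Santos (Ivanova→Task T7 75 min, Santos→Task T1 51 min) adds 61.
Checked against all permutations: 158 min is optimal.

Minimum total: 158 min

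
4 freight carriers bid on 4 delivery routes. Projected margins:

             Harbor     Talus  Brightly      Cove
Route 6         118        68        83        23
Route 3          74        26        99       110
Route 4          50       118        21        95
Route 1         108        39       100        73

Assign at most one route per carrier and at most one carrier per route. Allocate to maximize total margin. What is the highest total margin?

Optimal: Harbor→Route 6 ($118k), Talus→Route 4 ($118k), Brightly→Route 1 ($100k), Cove→Route 3 ($110k) — total 118+118+100+110 = $446k.
Next-best assignment: Harbor→Route 1, Talus→Route 4, Brightly→Route 6, Cove→Route 3 = $419k.
Swapping Talus↔Brightly (Talus→Route 1 $39k, Brightly→Route 4 $21k) loses 158.

Maximum total: $446k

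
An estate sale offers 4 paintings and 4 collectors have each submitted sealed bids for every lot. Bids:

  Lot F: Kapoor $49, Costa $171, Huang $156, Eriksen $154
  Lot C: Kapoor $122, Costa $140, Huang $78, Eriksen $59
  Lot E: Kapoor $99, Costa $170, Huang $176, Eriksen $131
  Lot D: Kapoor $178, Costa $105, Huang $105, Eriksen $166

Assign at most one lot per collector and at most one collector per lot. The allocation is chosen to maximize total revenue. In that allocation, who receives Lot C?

This is the linear assignment problem.
Optimal: Kapoor→Lot D ($178), Costa→Lot C ($140), Huang→Lot E ($176), Eriksen→Lot F ($154) — total 178+140+176+154 = $648.
Max-entry greedy (repeatedly take the single best remaining cell) gives $584, worse by 64.
Next-best assignment: Kapoor→Lot C, Costa→Lot F, Huang→Lot E, Eriksen→Lot D = $635.
Swapping Costa↔Huang (Costa→Lot E $170, Huang→Lot C $78) loses 68.
Costa's own top lot is Lot F ($171), but forcing Costa→Lot F and reassigning the rest optimally gives only $635 — worse by 13.

Costa receives Lot C.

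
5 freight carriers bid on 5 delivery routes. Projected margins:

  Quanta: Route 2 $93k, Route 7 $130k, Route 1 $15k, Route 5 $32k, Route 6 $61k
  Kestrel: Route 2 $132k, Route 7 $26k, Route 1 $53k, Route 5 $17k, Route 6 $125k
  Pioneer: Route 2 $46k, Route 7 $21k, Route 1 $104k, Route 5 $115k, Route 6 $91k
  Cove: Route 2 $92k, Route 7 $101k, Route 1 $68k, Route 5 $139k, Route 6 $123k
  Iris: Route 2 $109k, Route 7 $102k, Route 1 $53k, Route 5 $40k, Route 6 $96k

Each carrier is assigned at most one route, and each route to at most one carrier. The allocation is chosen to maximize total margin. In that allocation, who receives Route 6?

This is a one-to-one assignment (maximum-weight bipartite matching).
Optimal: Quanta→Route 7 ($130k), Kestrel→Route 6 ($125k), Pioneer→Route 1 ($104k), Cove→Route 5 ($139k), Iris→Route 2 ($109k) — total 130+125+104+139+109 = $607k.
Max-entry greedy (repeatedly take the single best remaining cell) gives $601k, worse by 6.
Checked against all permutations: $607k is optimal.
Kestrel's own top route is Route 2 ($132k), but forcing Kestrel→Route 2 and reassigning the rest optimally gives only $601k — worse by 6.

Kestrel receives Route 6.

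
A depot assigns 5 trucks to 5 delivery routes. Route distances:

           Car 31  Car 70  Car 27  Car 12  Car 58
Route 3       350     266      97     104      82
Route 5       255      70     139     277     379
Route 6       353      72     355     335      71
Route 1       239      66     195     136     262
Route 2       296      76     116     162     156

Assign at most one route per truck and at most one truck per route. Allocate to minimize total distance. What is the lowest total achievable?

Min total: 600 km

This is the linear assignment problem.
Optimal: Car 31→Route 1 (239 km), Car 70→Route 5 (70 km), Car 27→Route 2 (116 km), Car 12→Route 3 (104 km), Car 58→Route 6 (71 km) — total 239+70+116+104+71 = 600 km.
Row-greedy (each truck in turn takes its cheapest remaining route) gives 639 km, worse by 39.
No other one-to-one assignment undercuts 600 km.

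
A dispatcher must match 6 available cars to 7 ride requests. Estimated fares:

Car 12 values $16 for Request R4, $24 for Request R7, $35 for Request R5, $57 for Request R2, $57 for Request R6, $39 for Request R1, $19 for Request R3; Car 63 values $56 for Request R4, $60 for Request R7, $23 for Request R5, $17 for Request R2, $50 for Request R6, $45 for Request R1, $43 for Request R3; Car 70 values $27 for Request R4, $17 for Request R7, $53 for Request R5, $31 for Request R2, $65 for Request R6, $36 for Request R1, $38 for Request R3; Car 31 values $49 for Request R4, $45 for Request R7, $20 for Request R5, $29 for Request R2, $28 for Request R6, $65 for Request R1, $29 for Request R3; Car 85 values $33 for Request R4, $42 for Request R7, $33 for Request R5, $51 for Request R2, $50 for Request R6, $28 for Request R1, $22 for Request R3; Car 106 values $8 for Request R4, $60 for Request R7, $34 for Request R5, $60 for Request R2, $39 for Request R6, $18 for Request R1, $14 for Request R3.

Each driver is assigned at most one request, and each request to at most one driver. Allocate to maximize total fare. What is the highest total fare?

Maximum total: $342

Optimal: Car 12→Request R6 ($57), Car 63→Request R4 ($56), Car 70→Request R5 ($53), Car 31→Request R1 ($65), Car 85→Request R2 ($51), Car 106→Request R7 ($60) — total 57+56+53+65+51+60 = $342.
Every other assignment is strictly worse.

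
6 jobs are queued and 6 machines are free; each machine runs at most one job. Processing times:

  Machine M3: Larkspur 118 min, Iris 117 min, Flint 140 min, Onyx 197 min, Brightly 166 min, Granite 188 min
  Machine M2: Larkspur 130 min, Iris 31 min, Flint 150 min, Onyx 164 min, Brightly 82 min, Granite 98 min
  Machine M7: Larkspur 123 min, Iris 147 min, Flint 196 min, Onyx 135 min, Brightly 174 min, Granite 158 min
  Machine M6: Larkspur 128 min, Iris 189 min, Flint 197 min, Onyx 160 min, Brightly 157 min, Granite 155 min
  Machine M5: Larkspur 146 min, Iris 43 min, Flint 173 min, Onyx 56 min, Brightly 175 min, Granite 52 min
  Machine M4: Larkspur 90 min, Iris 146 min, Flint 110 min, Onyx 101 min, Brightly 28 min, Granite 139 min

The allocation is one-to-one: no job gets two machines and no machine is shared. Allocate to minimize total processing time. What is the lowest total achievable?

Min total: 514 min

Optimal: Larkspur→Machine M6 (128 min), Iris→Machine M2 (31 min), Flint→Machine M3 (140 min), Onyx→Machine M7 (135 min), Brightly→Machine M4 (28 min), Granite→Machine M5 (52 min) — total 128+31+140+135+28+52 = 514 min.
Row-greedy (each job in turn takes its cheapest remaining machine) gives 632 min, worse by 118.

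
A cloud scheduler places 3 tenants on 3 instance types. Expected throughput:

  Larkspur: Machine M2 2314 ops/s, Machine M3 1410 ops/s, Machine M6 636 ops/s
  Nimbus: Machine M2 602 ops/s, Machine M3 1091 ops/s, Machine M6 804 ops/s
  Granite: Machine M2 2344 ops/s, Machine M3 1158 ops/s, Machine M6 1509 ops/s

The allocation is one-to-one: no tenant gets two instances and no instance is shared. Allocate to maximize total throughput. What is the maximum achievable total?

Maximum total: 4914 ops/s

Optimal: Larkspur→Machine M2 (2314 ops/s), Nimbus→Machine M3 (1091 ops/s), Granite→Machine M6 (1509 ops/s) — total 2314+1091+1509 = 4914 ops/s.
Max-entry greedy (repeatedly take the single best remaining cell) gives 4558 ops/s, worse by 356.
Swapping Nimbus↔Larkspur (Nimbus→Machine M2 602 ops/s, Larkspur→Machine M3 1410 ops/s) loses 1393.
Every other assignment is strictly worse.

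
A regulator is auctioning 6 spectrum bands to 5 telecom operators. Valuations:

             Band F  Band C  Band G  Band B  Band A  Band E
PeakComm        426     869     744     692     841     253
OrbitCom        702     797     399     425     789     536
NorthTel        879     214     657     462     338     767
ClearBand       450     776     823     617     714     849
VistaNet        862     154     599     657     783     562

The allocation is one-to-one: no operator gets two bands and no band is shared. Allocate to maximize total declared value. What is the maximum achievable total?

This is the linear assignment problem.
Optimal: PeakComm→Band C ($869M), OrbitCom→Band A ($789M), NorthTel→Band E ($767M), ClearBand→Band G ($823M), VistaNet→Band F ($862M) — total 869+789+767+823+862 = $4110M.
Row-greedy (each operator in turn takes its best remaining band) gives $4043M, worse by 67.
Checked against all permutations: $4110M is optimal.

Maximum total: $4110M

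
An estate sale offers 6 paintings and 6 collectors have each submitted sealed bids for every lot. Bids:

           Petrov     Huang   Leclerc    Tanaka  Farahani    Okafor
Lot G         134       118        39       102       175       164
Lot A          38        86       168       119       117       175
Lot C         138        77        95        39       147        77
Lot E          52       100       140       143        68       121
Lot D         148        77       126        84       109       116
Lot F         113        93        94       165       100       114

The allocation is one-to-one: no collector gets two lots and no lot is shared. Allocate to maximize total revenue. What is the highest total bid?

Maximum total: $893

Optimal: Petrov→Lot D ($148), Huang→Lot G ($118), Leclerc→Lot E ($140), Tanaka→Lot F ($165), Farahani→Lot C ($147), Okafor→Lot A ($175) — total 148+118+140+165+147+175 = $893.
Next-best assignment: Petrov→Lot D, Huang→Lot E, Leclerc→Lot A, Tanaka→Lot F, Farahani→Lot C, Okafor→Lot G = $892.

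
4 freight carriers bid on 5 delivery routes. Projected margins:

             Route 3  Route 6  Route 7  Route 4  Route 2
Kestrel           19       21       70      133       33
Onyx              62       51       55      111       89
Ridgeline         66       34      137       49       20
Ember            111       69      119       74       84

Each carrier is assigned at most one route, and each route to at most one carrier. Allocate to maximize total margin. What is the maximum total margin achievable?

Max total: $470k

Optimal: Kestrel→Route 4 ($133k), Onyx→Route 2 ($89k), Ridgeline→Route 7 ($137k), Ember→Route 3 ($111k) — total 133+89+137+111 = $470k.
Column-greedy (each route in turn goes to its best remaining carrier) gives $432k, worse by 38.
Next-best assignment: Kestrel→Route 4, Onyx→Route 6, Ridgeline→Route 7, Ember→Route 3 = $432k.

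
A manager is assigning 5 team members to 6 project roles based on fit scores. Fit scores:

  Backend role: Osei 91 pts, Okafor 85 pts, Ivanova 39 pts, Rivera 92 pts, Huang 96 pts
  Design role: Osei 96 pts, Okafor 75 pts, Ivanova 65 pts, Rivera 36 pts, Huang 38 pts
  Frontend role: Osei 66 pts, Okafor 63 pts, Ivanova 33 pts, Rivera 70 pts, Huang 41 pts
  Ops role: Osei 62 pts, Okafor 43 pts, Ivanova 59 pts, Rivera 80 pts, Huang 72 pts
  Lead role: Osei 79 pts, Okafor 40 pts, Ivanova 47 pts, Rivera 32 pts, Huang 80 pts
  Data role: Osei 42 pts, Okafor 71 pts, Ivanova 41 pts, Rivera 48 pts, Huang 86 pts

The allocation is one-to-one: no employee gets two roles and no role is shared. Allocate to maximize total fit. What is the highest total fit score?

Treat this as an assignment problem: match each employee to one role.
Optimal: Osei→Design role (96 pts), Okafor→Data role (71 pts), Ivanova→Ops role (59 pts), Rivera→Backend role (92 pts), Huang→Lead role (80 pts) — total 96+71+59+92+80 = 398 pts.
Column-greedy (each role in turn goes to its best remaining employee) gives 361 pts, worse by 37.
Next-best assignment: Osei→Design role, Okafor→Backend role, Ivanova→Ops role, Rivera→Frontend role, Huang→Data role = 396 pts.

Maximum total: 398 pts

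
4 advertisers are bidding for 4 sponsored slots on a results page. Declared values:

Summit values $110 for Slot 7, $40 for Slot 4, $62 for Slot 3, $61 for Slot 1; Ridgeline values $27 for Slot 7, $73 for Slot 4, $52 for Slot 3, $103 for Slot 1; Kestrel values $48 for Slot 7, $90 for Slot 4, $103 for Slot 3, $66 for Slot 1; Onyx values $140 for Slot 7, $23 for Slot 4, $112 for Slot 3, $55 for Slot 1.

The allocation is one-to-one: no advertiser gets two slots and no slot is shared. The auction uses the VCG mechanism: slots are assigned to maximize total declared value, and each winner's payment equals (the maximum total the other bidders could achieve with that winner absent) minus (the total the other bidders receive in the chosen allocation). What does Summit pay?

Efficient allocation: Summit→Slot 7 ($110), Ridgeline→Slot 1 ($103), Kestrel→Slot 4 ($90), Onyx→Slot 3 ($112); total welfare W = $415.
Summit receives Slot 7 at value $110, so the others get W − 110 = $305.
Without Summit: best allocation of the remaining 3 bidders over all 4 slots is Ridgeline→Slot 1 ($103), Kestrel→Slot 3 ($103), Onyx→Slot 7 ($140), total $346.
VCG payment = (others' best without Summit) − (others' welfare with Summit) = 346 − 305 = $41.

Summit pays $41.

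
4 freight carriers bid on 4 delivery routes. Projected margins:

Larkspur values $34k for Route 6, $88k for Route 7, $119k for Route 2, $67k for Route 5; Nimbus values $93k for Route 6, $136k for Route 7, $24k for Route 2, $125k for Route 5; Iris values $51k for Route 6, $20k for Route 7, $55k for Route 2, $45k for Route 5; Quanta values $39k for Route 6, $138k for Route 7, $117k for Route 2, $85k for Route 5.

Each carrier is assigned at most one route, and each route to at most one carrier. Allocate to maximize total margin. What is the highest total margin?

Max total: $433k

Optimal: Larkspur→Route 2 ($119k), Nimbus→Route 5 ($125k), Iris→Route 6 ($51k), Quanta→Route 7 ($138k) — total 119+125+51+138 = $433k.
Column-greedy (each route in turn goes to its best remaining carrier) gives $395k, worse by 38.
Swapping Larkspur↔Nimbus (Larkspur→Route 5 $67k, Nimbus→Route 2 $24k) loses 153.
No other one-to-one assignment exceeds $433k.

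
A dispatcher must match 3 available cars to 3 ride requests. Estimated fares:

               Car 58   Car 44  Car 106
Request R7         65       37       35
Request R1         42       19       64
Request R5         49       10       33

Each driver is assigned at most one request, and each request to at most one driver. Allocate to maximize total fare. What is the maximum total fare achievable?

Optimal: Car 58→Request R5 ($49), Car 44→Request R7 ($37), Car 106→Request R1 ($64) — total 49+37+64 = $150.
Row-greedy (each driver in turn takes its best remaining request) gives $117, worse by 33.

Maximum total: $150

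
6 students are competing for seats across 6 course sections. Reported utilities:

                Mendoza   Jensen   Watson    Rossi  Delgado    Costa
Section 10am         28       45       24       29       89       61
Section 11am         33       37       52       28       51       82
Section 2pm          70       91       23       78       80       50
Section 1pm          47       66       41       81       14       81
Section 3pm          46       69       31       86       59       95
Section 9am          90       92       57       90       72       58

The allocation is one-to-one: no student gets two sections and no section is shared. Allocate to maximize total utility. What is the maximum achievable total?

This is a one-to-one assignment (maximum-weight bipartite matching).
Optimal: Mendoza→Section 9am (90 points), Jensen→Section 2pm (91 points), Watson→Section 11am (52 points), Rossi→Section 1pm (81 points), Delgado→Section 10am (89 points), Costa→Section 3pm (95 points) — total 90+91+52+81+89+95 = 498 points.
Column-greedy (each section in turn goes to its best remaining student) gives 446 points, worse by 52.

Maximum total: 498 points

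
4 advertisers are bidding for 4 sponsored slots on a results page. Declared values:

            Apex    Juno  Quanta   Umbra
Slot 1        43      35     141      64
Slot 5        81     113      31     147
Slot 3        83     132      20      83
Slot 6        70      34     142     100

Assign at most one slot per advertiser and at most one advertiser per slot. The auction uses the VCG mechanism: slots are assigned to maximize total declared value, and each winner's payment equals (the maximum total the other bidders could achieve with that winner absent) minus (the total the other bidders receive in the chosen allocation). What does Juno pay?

Efficient allocation: Apex→Slot 6 ($70), Juno→Slot 3 ($132), Quanta→Slot 1 ($141), Umbra→Slot 5 ($147); total welfare W = $490.
Juno receives Slot 3 at value $132, so the others get W − 132 = $358.
Without Juno: best allocation of the remaining 3 bidders over all 4 slots is Apex→Slot 3 ($83), Quanta→Slot 6 ($142), Umbra→Slot 5 ($147), total $372.
VCG payment = (others' best without Juno) − (others' welfare with Juno) = 372 − 358 = $14.

Juno pays $14.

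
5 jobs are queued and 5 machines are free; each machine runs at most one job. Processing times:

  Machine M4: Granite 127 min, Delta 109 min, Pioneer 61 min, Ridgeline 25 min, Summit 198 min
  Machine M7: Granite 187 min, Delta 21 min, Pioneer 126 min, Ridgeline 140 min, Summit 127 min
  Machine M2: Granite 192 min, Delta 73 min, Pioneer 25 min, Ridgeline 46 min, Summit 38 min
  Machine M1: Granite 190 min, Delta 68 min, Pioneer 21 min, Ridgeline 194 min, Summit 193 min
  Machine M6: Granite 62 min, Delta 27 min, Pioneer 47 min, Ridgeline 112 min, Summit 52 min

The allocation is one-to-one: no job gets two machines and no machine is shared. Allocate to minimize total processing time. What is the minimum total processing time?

Minimum total: 167 min

This is the linear assignment problem.
Optimal: Granite→Machine M6 (62 min), Delta→Machine M7 (21 min), Pioneer→Machine M1 (21 min), Ridgeline→Machine M4 (25 min), Summit→Machine M2 (38 min) — total 62+21+21+25+38 = 167 min.
Swapping Summit↔Granite (Summit→Machine M6 52 min, Granite→Machine M2 192 min) adds 144.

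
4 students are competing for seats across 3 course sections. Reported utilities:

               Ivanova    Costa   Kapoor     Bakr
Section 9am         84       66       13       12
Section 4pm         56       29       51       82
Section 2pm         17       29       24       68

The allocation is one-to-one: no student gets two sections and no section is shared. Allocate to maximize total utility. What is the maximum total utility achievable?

Maximum total: 203 points

Optimal: Ivanova→Section 9am (84 points), Kapoor→Section 4pm (51 points), Bakr→Section 2pm (68 points) — total 84+51+68 = 203 points.
Column-greedy (each section in turn goes to its best remaining student) gives 195 points, worse by 8.
Next-best assignment: Ivanova→Section 9am, Bakr→Section 4pm, Costa→Section 2pm = 195 points.
Swapping Bakr↔Ivanova (Bakr→Section 9am 12 points, Ivanova→Section 2pm 17 points) loses 123.
Checked against all permutations: 203 points is optimal.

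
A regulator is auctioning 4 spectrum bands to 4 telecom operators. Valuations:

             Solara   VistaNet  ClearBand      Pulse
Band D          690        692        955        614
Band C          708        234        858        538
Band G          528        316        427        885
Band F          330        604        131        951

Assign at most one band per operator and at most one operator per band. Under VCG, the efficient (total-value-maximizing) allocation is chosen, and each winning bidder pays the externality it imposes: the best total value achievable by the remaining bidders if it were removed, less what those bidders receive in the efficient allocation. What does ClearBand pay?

Efficient allocation: Solara→Band C ($708M), VistaNet→Band F ($604M), ClearBand→Band D ($955M), Pulse→Band G ($885M); total welfare W = $3152M.
ClearBand receives Band D at value $955M, so the others get W − 955 = $2197M.
Without ClearBand: best allocation of the remaining 3 bidders over all 4 bands is Solara→Band C ($708M), VistaNet→Band D ($692M), Pulse→Band F ($951M), total $2351M.
VCG payment = (others' best without ClearBand) − (others' welfare with ClearBand) = 2351 − 2197 = $154M.

ClearBand pays $154M.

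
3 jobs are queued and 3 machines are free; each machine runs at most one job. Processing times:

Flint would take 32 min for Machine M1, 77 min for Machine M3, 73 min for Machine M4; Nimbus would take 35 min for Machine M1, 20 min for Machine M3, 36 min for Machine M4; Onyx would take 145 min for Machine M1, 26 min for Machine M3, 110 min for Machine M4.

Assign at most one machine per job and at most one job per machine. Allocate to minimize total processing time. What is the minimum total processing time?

Minimum total: 94 min

This is the linear assignment problem.
Optimal: Flint→Machine M1 (32 min), Nimbus→Machine M4 (36 min), Onyx→Machine M3 (26 min) — total 32+36+26 = 94 min.
Row-greedy (each job in turn takes its cheapest remaining machine) gives 162 min, worse by 68.
Every other assignment is strictly worse.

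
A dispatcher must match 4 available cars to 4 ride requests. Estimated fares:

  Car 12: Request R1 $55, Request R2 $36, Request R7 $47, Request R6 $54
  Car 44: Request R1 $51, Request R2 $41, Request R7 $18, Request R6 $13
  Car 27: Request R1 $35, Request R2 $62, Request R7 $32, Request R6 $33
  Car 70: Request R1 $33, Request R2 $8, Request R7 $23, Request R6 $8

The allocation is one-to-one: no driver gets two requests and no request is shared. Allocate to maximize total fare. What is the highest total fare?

Optimal: Car 12→Request R6 ($54), Car 44→Request R1 ($51), Car 27→Request R2 ($62), Car 70→Request R7 ($23) — total 54+51+62+23 = $190.
No other one-to-one assignment exceeds $190.

Maximum total: $190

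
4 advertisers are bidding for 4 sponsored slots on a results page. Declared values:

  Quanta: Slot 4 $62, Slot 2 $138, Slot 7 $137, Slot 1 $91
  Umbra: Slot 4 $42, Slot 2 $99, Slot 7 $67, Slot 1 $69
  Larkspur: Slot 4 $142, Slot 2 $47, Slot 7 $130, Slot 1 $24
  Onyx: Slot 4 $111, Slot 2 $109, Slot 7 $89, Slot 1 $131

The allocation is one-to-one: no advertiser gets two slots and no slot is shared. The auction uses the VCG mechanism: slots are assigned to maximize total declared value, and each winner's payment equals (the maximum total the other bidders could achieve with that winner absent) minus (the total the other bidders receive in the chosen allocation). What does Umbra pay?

Umbra pays $1.

Efficient allocation: Quanta→Slot 7 ($137), Umbra→Slot 2 ($99), Larkspur→Slot 4 ($142), Onyx→Slot 1 ($131); total welfare W = $509.
Umbra receives Slot 2 at value $99, so the others get W − 99 = $410.
Without Umbra: best allocation of the remaining 3 bidders over all 4 slots is Quanta→Slot 2 ($138), Larkspur→Slot 4 ($142), Onyx→Slot 1 ($131), total $411.
VCG payment = (others' best without Umbra) − (others' welfare with Umbra) = 411 − 410 = $1.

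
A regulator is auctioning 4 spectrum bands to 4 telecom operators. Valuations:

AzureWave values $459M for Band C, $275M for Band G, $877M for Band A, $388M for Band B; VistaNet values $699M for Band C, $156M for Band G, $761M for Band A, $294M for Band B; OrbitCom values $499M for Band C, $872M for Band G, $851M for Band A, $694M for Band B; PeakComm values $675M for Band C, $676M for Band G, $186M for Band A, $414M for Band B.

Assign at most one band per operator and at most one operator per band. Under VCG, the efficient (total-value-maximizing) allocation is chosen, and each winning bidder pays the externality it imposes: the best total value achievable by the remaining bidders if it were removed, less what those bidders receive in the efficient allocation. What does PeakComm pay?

PeakComm pays $178M.

Efficient allocation: AzureWave→Band A ($877M), VistaNet→Band C ($699M), OrbitCom→Band B ($694M), PeakComm→Band G ($676M); total welfare W = $2946M.
PeakComm receives Band G at value $676M, so the others get W − 676 = $2270M.
Without PeakComm: best allocation of the remaining 3 bidders over all 4 bands is AzureWave→Band A ($877M), VistaNet→Band C ($699M), OrbitCom→Band G ($872M), total $2448M.
VCG payment = (others' best without PeakComm) − (others' welfare with PeakComm) = 2448 − 2270 = $178M.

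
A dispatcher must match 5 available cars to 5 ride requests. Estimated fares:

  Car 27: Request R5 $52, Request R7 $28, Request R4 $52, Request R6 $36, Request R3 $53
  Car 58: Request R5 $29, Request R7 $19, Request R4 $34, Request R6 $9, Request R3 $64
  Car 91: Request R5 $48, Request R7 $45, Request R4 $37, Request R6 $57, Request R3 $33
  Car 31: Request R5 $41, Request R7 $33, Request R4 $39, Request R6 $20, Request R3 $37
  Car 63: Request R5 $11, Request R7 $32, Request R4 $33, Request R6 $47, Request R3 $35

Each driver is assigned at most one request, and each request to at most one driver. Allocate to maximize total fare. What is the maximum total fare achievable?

Max total: $249

Optimal: Car 27→Request R4 ($52), Car 58→Request R3 ($64), Car 91→Request R7 ($45), Car 31→Request R5 ($41), Car 63→Request R6 ($47) — total 52+64+45+41+47 = $249.
Max-entry greedy (repeatedly take the single best remaining cell) gives $244, worse by 5.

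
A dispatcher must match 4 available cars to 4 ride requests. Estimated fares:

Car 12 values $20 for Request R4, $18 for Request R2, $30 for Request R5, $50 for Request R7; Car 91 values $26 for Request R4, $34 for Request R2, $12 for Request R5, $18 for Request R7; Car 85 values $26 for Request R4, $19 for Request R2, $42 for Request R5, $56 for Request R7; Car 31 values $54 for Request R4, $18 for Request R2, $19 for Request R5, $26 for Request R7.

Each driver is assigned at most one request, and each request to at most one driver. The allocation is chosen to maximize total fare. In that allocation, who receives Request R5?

This is a one-to-one assignment (maximum-weight bipartite matching).
Optimal: Car 12→Request R7 ($50), Car 91→Request R2 ($34), Car 85→Request R5 ($42), Car 31→Request R4 ($54) — total 50+34+42+54 = $180.
Max-entry greedy (repeatedly take the single best remaining cell) gives $174, worse by 6.
Next-best assignment: Car 12→Request R5, Car 91→Request R2, Car 85→Request R7, Car 31→Request R4 = $174.
Car 85's own top request is Request R7 ($56), but forcing Car 85→Request R7 and reassigning the rest optimally gives only $174 — worse by 6.

Car 85 receives Request R5.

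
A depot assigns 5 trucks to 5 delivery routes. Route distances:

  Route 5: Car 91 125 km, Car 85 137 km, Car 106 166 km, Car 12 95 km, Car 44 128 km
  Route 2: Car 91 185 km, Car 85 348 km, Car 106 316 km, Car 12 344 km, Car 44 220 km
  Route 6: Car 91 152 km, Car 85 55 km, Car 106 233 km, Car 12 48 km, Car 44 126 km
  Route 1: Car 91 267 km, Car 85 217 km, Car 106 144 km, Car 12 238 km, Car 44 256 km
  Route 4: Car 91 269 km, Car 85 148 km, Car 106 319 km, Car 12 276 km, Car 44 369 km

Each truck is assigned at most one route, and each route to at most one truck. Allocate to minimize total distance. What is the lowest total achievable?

Min total: 653 km

Treat this as an assignment problem: match each truck to one route.
Optimal: Car 91→Route 2 (185 km), Car 85→Route 4 (148 km), Car 106→Route 1 (144 km), Car 12→Route 6 (48 km), Car 44→Route 5 (128 km) — total 185+148+144+48+128 = 653 km.
Swapping Car 44↔Car 85 (Car 44→Route 4 369 km, Car 85→Route 5 137 km) adds 230.
Every other assignment is strictly worse.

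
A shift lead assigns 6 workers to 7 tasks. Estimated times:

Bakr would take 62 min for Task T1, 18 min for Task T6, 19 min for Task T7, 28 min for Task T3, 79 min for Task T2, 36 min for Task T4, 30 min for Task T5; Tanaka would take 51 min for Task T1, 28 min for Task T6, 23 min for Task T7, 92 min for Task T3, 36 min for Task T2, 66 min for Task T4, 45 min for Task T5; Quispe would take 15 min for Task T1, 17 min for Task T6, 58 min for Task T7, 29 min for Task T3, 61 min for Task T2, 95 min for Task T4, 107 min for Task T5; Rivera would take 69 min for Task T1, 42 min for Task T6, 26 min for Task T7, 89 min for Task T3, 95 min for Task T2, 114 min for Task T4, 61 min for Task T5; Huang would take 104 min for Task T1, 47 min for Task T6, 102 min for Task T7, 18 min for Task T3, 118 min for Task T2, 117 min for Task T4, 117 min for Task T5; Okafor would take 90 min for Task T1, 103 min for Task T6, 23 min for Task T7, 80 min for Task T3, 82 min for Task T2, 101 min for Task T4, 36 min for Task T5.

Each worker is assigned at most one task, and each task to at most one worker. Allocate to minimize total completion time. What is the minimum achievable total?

Minimum total: 149 min

Treat this as an assignment problem: match each worker to one task.
Optimal: Bakr→Task T6 (18 min), Tanaka→Task T2 (36 min), Quispe→Task T1 (15 min), Rivera→Task T7 (26 min), Huang→Task T3 (18 min), Okafor→Task T5 (36 min) — total 18+36+15+26+18+36 = 149 min.
Row-greedy (each worker in turn takes its cheapest remaining task) gives 217 min, worse by 68.
Next-best assignment: Bakr→Task T4, Tanaka→Task T6, Quispe→Task T1, Rivera→Task T7, Huang→Task T3, Okafor→Task T5 = 159 min.
Swapping Bakr↔Okafor (Bakr→Task T5 30 min, Okafor→Task T6 103 min) adds 79.
Every other assignment is strictly worse.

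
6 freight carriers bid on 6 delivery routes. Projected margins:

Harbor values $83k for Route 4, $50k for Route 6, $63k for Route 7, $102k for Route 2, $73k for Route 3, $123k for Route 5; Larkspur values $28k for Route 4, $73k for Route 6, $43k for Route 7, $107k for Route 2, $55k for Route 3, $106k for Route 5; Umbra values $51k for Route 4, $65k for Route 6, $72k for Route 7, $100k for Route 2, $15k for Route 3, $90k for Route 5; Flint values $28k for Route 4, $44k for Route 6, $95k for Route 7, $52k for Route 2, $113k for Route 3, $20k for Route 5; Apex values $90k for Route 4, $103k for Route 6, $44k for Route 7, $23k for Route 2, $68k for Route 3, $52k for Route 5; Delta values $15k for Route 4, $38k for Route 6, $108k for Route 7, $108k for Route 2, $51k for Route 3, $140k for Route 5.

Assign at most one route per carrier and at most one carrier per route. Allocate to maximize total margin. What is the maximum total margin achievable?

Optimal: Harbor→Route 4 ($83k), Larkspur→Route 2 ($107k), Umbra→Route 7 ($72k), Flint→Route 3 ($113k), Apex→Route 6 ($103k), Delta→Route 5 ($140k) — total 83+107+72+113+103+140 = $618k.
No other one-to-one assignment exceeds $618k.

Maximum total: $618k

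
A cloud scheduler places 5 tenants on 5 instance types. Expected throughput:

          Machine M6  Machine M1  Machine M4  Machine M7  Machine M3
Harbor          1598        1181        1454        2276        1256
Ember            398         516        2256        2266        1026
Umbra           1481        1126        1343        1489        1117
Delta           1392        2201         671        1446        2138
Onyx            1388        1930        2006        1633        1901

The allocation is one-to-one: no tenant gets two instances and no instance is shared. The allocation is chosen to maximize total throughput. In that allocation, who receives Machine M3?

Optimal: Harbor→Machine M7 (2276 ops/s), Ember→Machine M4 (2256 ops/s), Umbra→Machine M6 (1481 ops/s), Delta→Machine M1 (2201 ops/s), Onyx→Machine M3 (1901 ops/s) — total 2276+2256+1481+2201+1901 = 10115 ops/s.
No other one-to-one assignment exceeds 10115 ops/s.
Onyx's own top instance is Machine M4 (2006 ops/s), but forcing Onyx→Machine M4 and reassigning the rest optimally gives only 9210 ops/s — worse by 905.

Onyx receives Machine M3.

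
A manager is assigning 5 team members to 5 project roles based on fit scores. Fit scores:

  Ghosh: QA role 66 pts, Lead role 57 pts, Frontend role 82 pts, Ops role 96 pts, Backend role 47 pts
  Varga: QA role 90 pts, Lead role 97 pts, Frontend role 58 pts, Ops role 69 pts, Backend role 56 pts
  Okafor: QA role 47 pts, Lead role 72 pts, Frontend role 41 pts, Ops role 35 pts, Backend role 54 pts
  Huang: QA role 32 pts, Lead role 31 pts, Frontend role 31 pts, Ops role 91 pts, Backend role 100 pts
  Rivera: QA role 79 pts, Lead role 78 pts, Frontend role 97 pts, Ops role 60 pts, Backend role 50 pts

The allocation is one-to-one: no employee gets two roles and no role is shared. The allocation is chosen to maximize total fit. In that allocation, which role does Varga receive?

Optimal: Ghosh→Ops role (96 pts), Varga→QA role (90 pts), Okafor→Lead role (72 pts), Huang→Backend role (100 pts), Rivera→Frontend role (97 pts) — total 96+90+72+100+97 = 455 pts.
Max-entry greedy (repeatedly take the single best remaining cell) gives 437 pts, worse by 18.
Next-best assignment: Ghosh→Ops role, Varga→Lead role, Okafor→QA role, Huang→Backend role, Rivera→Frontend role = 437 pts.
Swapping Okafor↔Ghosh (Okafor→Ops role 35 pts, Ghosh→Lead role 57 pts) loses 76.
Varga's own top role is Lead role (97 pts), but forcing Varga→Lead role and reassigning the rest optimally gives only 437 pts — worse by 18.

Varga receives QA role.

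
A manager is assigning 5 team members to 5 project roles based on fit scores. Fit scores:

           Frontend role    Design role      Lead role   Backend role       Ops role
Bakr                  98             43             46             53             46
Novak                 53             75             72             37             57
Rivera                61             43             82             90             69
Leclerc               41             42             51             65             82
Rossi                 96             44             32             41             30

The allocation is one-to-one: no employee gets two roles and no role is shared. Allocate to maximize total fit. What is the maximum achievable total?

Maximum total: 389 pts

Treat this as an assignment problem: match each employee to one role.
Optimal: Bakr→Lead role (46 pts), Novak→Design role (75 pts), Rivera→Backend role (90 pts), Leclerc→Ops role (82 pts), Rossi→Frontend role (96 pts) — total 46+75+90+82+96 = 389 pts.
Max-entry greedy (repeatedly take the single best remaining cell) gives 377 pts, worse by 12.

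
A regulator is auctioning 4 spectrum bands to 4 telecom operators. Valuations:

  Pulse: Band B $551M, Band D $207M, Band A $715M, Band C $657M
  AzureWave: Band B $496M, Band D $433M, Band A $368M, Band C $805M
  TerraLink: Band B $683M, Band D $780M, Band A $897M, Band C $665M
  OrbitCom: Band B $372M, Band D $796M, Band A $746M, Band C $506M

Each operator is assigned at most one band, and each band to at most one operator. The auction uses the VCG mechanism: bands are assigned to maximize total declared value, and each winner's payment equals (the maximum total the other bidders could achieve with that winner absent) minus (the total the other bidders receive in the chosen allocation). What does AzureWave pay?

Efficient allocation: Pulse→Band B ($551M), AzureWave→Band C ($805M), TerraLink→Band A ($897M), OrbitCom→Band D ($796M); total welfare W = $3049M.
AzureWave receives Band C at value $805M, so the others get W − 805 = $2244M.
Without AzureWave: best allocation of the remaining 3 bidders over all 4 bands is Pulse→Band C ($657M), TerraLink→Band A ($897M), OrbitCom→Band D ($796M), total $2350M.
VCG payment = (others' best without AzureWave) − (others' welfare with AzureWave) = 2350 − 2244 = $106M.

AzureWave pays $106M.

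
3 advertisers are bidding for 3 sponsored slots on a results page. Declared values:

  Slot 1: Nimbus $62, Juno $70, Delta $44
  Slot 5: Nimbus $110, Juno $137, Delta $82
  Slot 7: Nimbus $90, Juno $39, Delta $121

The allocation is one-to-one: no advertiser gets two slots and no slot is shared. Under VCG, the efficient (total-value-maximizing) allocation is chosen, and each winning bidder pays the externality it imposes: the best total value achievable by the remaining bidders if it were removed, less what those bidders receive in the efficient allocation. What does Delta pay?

Efficient allocation: Nimbus→Slot 1 ($62), Juno→Slot 5 ($137), Delta→Slot 7 ($121); total welfare W = $320.
Delta receives Slot 7 at value $121, so the others get W − 121 = $199.
Without Delta: best allocation of the remaining 2 bidders over all 3 slots is Nimbus→Slot 7 ($90), Juno→Slot 5 ($137), total $227.
VCG payment = (others' best without Delta) − (others' welfare with Delta) = 227 − 199 = $28.

Delta pays $28.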